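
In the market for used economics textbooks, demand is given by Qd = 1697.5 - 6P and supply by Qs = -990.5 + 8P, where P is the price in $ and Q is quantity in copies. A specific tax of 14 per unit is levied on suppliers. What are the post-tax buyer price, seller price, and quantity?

P_b = 200, P_s = 186, Q = 497.5

With a tax of 14 on suppliers, they supply based on the net price P_s = P_b - 14, so Qs = -1102.5 + 8P_b.
Set Qd = Qs: 1697.5 - 6P_b = -1102.5 + 8P_b, so 2800 = 14P_b and P_b = 200.
So P_s = 186 and the quantity traded is Q = 1697.5 - 6(200) = 497.5.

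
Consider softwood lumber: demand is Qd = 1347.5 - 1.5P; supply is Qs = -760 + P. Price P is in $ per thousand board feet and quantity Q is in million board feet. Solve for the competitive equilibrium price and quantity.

Set Qd = Qs: 1347.5 - 1.5P = -760 + P, so 2107.5 = 2.5P and P* = 843.
Then Q* = 1347.5 - 1.5(843) = 83.

P* = 843, Q* = 83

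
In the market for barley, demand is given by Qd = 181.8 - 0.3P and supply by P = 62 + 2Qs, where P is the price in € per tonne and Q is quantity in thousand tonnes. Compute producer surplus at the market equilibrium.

Producer surplus = 10404

Rewriting in direct form: Qs = -31 + 0.5P.
The market clears where 181.8 - 0.3P = -31 + 0.5P. Rearranging, 0.8P = 212.8, hence P* = 266.
Substitute back: Q* = 181.8 - 0.3(266) = 102.
Supply choke price (Qs = 0): P = 62. Producer surplus = ½ × (266 - 62) × 102 = 10404.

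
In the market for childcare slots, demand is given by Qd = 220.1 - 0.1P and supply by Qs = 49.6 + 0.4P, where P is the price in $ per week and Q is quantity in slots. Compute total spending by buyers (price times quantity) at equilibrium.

Equating demand and supply, 220.1 - 0.1P = 49.6 + 0.4P gives 0.5P = 170.5, so P* = 341.
Then Q* = 220.1 - 0.1(341) = 186.
Total spending by buyers = P* × Q* = 341 × 186 = 63426.

Total spending by buyers = 63426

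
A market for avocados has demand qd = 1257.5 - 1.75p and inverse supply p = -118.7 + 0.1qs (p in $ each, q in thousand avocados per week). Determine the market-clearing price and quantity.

Inverting to quantity form: qs = 1187 + 10p.
At equilibrium qd = qs, so 1257.5 - 1.75p = 1187 + 10p; collecting terms, 70.5 = 11.75p and p* = 6.
Plugging p* into demand: q* = 1257.5 - 1.75(6) = 1247.

p* = 6, q* = 1247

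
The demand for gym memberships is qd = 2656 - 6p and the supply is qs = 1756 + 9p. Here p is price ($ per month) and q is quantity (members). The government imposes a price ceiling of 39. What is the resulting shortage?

Evaluating both curves at the ceiling price 39 gives qd = 2422, qs = 2107.
Shortage = qd - qs = 2422 - 2107 = 315.

Shortage = 315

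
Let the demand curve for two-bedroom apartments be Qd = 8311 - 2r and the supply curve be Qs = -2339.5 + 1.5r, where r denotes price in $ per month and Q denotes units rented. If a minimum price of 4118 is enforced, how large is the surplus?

Evaluating both curves at the floor price 4118 gives Qd = 75, Qs = 3837.5.
Surplus = Qs - Qd = 3837.5 - 75 = 3762.5.

Surplus = 3762.5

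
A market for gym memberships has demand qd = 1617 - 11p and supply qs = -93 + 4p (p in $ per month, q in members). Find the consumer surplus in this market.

At equilibrium qd = qs, so 1617 - 11p = -93 + 4p; collecting terms, 1710 = 15p and p* = 114.
Plugging p* into demand: q* = 1617 - 11(114) = 363.
Demand choke price (qd = 0): p = 1617/11 = 147. Consumer surplus = ½ × (147 - 114) × 363 = 5989.5.

Consumer surplus = 5989.5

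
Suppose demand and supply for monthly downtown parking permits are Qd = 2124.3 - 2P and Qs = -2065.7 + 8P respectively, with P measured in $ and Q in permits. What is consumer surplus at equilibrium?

Consumer surplus = 413641.9225

Equating demand and supply, 2124.3 - 2P = -2065.7 + 8P gives 10P = 4190, so P* = 419.
Substitute back: Q* = 2124.3 - 2(419) = 1286.3.
Demand choke price (Qd = 0): P = 2124.3/2 = 1062.15. Consumer surplus = ½ × (1062.15 - 419) × 1286.3 = 413641.9225.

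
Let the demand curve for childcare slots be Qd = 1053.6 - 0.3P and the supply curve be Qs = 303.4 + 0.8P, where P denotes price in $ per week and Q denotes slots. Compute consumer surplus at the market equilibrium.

The market clears where 1053.6 - 0.3P = 303.4 + 0.8P. Rearranging, 1.1P = 750.2, hence P* = 682.
Then Q* = 1053.6 - 0.3(682) = 849.
Demand choke price (Qd = 0): P = 1053.6/0.3 = 3512. Consumer surplus = ½ × (3512 - 682) × 849 = 1201335.

Consumer surplus = 1201335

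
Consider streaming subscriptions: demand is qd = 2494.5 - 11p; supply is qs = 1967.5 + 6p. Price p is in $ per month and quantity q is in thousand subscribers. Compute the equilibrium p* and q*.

p* = 31, q* = 2153.5

Equating demand and supply, 2494.5 - 11p = 1967.5 + 6p gives 17p = 527, so p* = 31.
Then q* = 2494.5 - 11(31) = 2153.5.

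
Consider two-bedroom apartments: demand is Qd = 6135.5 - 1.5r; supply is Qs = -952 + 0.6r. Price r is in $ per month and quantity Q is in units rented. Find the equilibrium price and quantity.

Set Qd = Qs: 6135.5 - 1.5r = -952 + 0.6r, so 7087.5 = 2.1r and r* = 3375.
Then Q* = 6135.5 - 1.5(3375) = 1073.

r* = 3375, Q* = 1073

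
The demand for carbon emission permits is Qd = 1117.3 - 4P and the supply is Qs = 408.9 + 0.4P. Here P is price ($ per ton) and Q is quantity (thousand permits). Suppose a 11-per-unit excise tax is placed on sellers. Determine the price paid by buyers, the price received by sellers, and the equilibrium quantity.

With a tax of 11 on sellers, they supply based on the net price P_s = P_b - 11, so Qs = 404.5 + 0.4P_b.
Market clearing requires 1117.3 - 4P_b = 404.5 + 0.4P_b; hence 712.8 = 4.4P_b and P_b = 162.
So P_s = 151 and the quantity traded is Q = 1117.3 - 4(162) = 469.3.

P_b = 162, P_s = 151, Q = 469.3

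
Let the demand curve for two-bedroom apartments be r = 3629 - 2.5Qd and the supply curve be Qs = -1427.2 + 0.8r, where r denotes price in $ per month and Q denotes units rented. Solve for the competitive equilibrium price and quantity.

Rewriting in direct form: Qd = 1451.6 - 0.4r.
Equating demand and supply, 1451.6 - 0.4r = -1427.2 + 0.8r gives 1.2r = 2878.8, so r* = 2399.
Then Q* = 1451.6 - 0.4(2399) = 492.

r* = 2399, Q* = 492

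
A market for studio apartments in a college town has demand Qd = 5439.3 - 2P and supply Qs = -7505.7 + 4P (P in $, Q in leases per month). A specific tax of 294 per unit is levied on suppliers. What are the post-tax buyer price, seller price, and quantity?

Suppliers keep P_s = P_b - 294 per unit, so supply in terms of the buyer price is Qs = -8681.7 + 4P_b.
Equate demand and the shifted supply: 5439.3 - 2P_b = -8681.7 + 4P_b, giving 6P_b = 14121, so P_b = 2353.5.
Then P_s = 2353.5 - 294 = 2059.5 and Q = 5439.3 - 2(2353.5) = 732.3.

P_b = 2353.5, P_s = 2059.5, Q = 732.3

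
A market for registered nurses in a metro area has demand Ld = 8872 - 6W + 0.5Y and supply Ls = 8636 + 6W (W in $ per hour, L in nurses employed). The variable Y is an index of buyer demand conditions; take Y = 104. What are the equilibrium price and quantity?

With Y = 104, demand is Ld = 8924 - 6W.
The market clears where 8924 - 6W = 8636 + 6W. Rearranging, 12W = 288, hence W* = 24.
Then L* = 8924 - 6(24) = 8780.

W* = 24, L* = 8780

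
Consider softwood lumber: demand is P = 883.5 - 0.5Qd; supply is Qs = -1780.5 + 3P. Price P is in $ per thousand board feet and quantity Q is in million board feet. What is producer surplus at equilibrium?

Solving each curve for Q: Qd = 1767 - 2P.
At equilibrium Qd = Qs, so 1767 - 2P = -1780.5 + 3P; collecting terms, 3547.5 = 5P and P* = 709.5.
Then Q* = 1767 - 2(709.5) = 348.
Supply choke price (Qs = 0): P = 593.5. Producer surplus = ½ × (709.5 - 593.5) × 348 = 20184.

Producer surplus = 20184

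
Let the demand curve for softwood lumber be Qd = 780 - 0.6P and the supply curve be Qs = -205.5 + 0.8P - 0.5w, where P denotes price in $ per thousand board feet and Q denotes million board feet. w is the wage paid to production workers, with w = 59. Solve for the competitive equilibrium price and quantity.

With w = 59, supply is Qs = -235 + 0.8P.
Equating demand and supply, 780 - 0.6P = -235 + 0.8P gives 1.4P = 1015, so P* = 725.
Then Q* = 780 - 0.6(725) = 345.

P* = 725, Q* = 345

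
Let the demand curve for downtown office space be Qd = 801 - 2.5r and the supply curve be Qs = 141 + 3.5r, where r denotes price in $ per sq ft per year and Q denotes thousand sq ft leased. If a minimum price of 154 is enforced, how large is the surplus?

At r = 154: Qd = 416 and Qs = 680.
Surplus = Qs - Qd = 680 - 416 = 264.

Surplus = 264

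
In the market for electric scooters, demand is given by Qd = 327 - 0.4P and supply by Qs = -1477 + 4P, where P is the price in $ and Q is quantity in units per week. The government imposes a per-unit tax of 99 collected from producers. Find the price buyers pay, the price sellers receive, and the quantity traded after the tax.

Producers keep P_s = P_b - 99 per unit, so supply in terms of the buyer price is Qs = -1873 + 4P_b.
Equate demand and the shifted supply: 327 - 0.4P_b = -1873 + 4P_b, giving 4.4P_b = 2200, so P_b = 500.
Then P_s = 500 - 99 = 401 and Q = 327 - 0.4(500) = 127.

P_b = 500, P_s = 401, Q = 127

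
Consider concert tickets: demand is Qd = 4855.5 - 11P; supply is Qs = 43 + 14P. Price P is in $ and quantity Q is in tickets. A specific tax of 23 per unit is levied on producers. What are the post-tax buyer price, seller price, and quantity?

The tax drives a wedge P_b - P_s = 23. Substituting P_s = P_b - 23 into supply: Qs = -279 + 14P_b.
Equate demand and the shifted supply: 4855.5 - 11P_b = -279 + 14P_b, giving 25P_b = 5134.5, so P_b = 205.38.
Then P_s = 205.38 - 23 = 182.38 and Q = 4855.5 - 11(205.38) = 2596.32.

P_b = 205.38, P_s = 182.38, Q = 2596.32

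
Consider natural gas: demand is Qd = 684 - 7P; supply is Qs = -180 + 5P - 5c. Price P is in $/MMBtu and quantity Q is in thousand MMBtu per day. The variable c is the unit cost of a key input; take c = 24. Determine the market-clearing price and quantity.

P* = 82, Q* = 110

With c = 24, supply is Qs = -300 + 5P.
The market clears where 684 - 7P = -300 + 5P. Rearranging, 12P = 984, hence P* = 82.
Plugging P* into demand: Q* = 684 - 7(82) = 110.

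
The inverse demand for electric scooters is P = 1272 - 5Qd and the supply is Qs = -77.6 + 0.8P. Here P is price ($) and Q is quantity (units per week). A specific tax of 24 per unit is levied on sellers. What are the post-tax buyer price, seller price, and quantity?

P_b = 351.2, P_s = 327.2, Q = 184.16

In direct form, Qd = 254.4 - 0.2P.
With a tax of 24 on sellers, they supply based on the net price P_s = P_b - 24, so Qs = -96.8 + 0.8P_b.
Market clearing requires 254.4 - 0.2P_b = -96.8 + 0.8P_b; hence 351.2 = P_b and P_b = 351.2.
Then P_s = 351.2 - 24 = 327.2 and Q = 254.4 - 0.2(351.2) = 184.16.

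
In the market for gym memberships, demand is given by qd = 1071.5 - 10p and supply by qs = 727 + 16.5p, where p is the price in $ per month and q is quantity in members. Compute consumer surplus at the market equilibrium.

Consumer surplus = 44321.1125

At equilibrium qd = qs, so 1071.5 - 10p = 727 + 16.5p; collecting terms, 344.5 = 26.5p and p* = 13.
Substitute back: q* = 1071.5 - 10(13) = 941.5.
Demand choke price (qd = 0): p = 1071.5/10 = 107.15. Consumer surplus = ½ × (107.15 - 13) × 941.5 = 44321.1125.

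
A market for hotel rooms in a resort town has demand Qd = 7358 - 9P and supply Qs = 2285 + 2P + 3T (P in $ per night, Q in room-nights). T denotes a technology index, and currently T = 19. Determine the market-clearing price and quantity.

P* = 456, Q* = 3254

With T = 19, supply is Qs = 2342 + 2P.
At equilibrium Qd = Qs, so 7358 - 9P = 2342 + 2P; collecting terms, 5016 = 11P and P* = 456.
Plugging P* into demand: Q* = 7358 - 9(456) = 3254.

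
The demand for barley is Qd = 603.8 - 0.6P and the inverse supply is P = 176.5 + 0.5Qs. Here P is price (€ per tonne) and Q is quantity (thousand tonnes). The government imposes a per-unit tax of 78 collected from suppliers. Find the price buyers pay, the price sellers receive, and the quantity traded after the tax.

P_b = 428, P_s = 350, Q = 347

Inverting to quantity form: Qs = -353 + 2P.
Suppliers keep P_s = P_b - 78 per unit, so supply in terms of the buyer price is Qs = -509 + 2P_b.
Set Qd = Qs: 603.8 - 0.6P_b = -509 + 2P_b, so 1112.8 = 2.6P_b and P_b = 428.
Then P_s = 428 - 78 = 350 and Q = 603.8 - 0.6(428) = 347.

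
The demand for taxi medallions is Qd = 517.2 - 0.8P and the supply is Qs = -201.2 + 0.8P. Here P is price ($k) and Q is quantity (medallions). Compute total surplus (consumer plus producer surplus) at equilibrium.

At equilibrium Qd = Qs, so 517.2 - 0.8P = -201.2 + 0.8P; collecting terms, 718.4 = 1.6P and P* = 449.
From the demand curve, Q* = 517.2 - 0.8(449) = 158.
Demand choke price = 646.5; supply choke price = 251.5. CS = ½(646.5 - 449)(158) = 15602.5; PS = ½(449 - 251.5)(158) = 15602.5. Total surplus = 31205.

Total surplus = 31205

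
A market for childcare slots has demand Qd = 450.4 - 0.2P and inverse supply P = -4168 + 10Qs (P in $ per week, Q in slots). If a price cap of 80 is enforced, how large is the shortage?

Shortage = 9.6

Inverting to quantity form: Qs = 416.8 + 0.1P.
Evaluating both curves at the ceiling price 80 gives Qd = 434.4, Qs = 424.8.
Shortage = Qd - Qs = 434.4 - 424.8 = 9.6.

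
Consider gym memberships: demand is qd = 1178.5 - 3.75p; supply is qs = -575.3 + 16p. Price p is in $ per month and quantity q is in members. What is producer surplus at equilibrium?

Set qd = qs: 1178.5 - 3.75p = -575.3 + 16p, so 1753.8 = 19.75p and p* = 88.8.
From the demand curve, q* = 1178.5 - 3.75(88.8) = 845.5.
Supply choke price (qs = 0): p = 35.95625. Producer surplus = ½ × (88.8 - 35.95625) × 845.5 = 22339.6953125.

Producer surplus = 22339.6953125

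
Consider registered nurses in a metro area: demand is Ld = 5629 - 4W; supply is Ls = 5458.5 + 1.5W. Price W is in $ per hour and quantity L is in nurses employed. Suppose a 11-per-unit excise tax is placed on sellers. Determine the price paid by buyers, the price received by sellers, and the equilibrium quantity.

W_b = 34, W_s = 23, L = 5493

Sellers keep W_s = W_b - 11 per unit, so supply in terms of the buyer price is Ls = 5442 + 1.5W_b.
Market clearing requires 5629 - 4W_b = 5442 + 1.5W_b; hence 187 = 5.5W_b and W_b = 34.
So W_s = 23 and the quantity traded is L = 5629 - 4(34) = 5493.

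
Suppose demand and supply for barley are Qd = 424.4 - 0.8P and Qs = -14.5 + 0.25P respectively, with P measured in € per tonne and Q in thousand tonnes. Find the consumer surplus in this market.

The market clears where 424.4 - 0.8P = -14.5 + 0.25P. Rearranging, 1.05P = 438.9, hence P* = 418.
From the demand curve, Q* = 424.4 - 0.8(418) = 90.
Demand choke price (Qd = 0): P = 424.4/0.8 = 530.5. Consumer surplus = ½ × (530.5 - 418) × 90 = 5062.5.

Consumer surplus = 5062.5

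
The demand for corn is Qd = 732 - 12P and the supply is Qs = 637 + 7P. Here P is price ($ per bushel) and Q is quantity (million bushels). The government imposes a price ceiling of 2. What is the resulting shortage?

With P fixed at 2, quantity demanded is 708 and quantity supplied is 651.
Shortage = Qd - Qs = 708 - 651 = 57.

Shortage = 57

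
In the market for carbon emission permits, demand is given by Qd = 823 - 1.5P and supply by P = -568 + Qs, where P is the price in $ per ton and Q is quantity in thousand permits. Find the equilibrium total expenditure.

Total expenditure = 68340

In direct form, Qs = 568 + P.
The market clears where 823 - 1.5P = 568 + P. Rearranging, 2.5P = 255, hence P* = 102.
Substitute back: Q* = 823 - 1.5(102) = 670.
Total expenditure = P* × Q* = 102 × 670 = 68340.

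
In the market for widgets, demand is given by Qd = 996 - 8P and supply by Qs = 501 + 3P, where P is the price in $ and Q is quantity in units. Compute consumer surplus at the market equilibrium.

Consumer surplus = 25281

Set Qd = Qs: 996 - 8P = 501 + 3P, so 495 = 11P and P* = 45.
Plugging P* into demand: Q* = 996 - 8(45) = 636.
Demand choke price (Qd = 0): P = 996/8 = 124.5. Consumer surplus = ½ × (124.5 - 45) × 636 = 25281.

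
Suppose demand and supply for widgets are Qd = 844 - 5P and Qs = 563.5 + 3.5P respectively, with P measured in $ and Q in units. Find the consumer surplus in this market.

Consumer surplus = 46104.1

The market clears where 844 - 5P = 563.5 + 3.5P. Rearranging, 8.5P = 280.5, hence P* = 33.
Plugging P* into demand: Q* = 844 - 5(33) = 679.
Demand choke price (Qd = 0): P = 844/5 = 168.8. Consumer surplus = ½ × (168.8 - 33) × 679 = 46104.1.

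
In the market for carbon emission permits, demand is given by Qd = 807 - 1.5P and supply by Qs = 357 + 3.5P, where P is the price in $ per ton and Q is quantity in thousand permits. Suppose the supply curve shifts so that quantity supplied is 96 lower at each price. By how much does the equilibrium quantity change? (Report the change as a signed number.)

Equating demand and supply, 807 - 1.5P = 357 + 3.5P gives 5P = 450, so P* = 90.
Plugging P* into demand: Q* = 807 - 1.5(90) = 672.
After the shift, supply is Qs = 261 + 3.5P.
New equilibrium: 546 = 5P, so P = 109.2 and Q = 643.2.
ΔQ = 643.2 - 672 = -28.8.

ΔQ = -28.8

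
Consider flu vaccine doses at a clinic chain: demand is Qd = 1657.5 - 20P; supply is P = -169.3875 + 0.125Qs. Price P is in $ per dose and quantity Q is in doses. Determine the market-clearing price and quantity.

P* = 10.8, Q* = 1441.5

Rewriting in direct form: Qs = 1355.1 + 8P.
At equilibrium Qd = Qs, so 1657.5 - 20P = 1355.1 + 8P; collecting terms, 302.4 = 28P and P* = 10.8.
From the demand curve, Q* = 1657.5 - 20(10.8) = 1441.5.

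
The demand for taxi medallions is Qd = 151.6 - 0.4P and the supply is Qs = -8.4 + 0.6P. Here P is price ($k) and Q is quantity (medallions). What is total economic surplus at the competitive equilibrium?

Total surplus = 15987

Equating demand and supply, 151.6 - 0.4P = -8.4 + 0.6P gives P = 160, so P* = 160.
From the demand curve, Q* = 151.6 - 0.4(160) = 87.6.
Demand choke price = 379; supply choke price = 14. CS = ½(379 - 160)(87.6) = 9592.2; PS = ½(160 - 14)(87.6) = 6394.8. Total surplus = 15987.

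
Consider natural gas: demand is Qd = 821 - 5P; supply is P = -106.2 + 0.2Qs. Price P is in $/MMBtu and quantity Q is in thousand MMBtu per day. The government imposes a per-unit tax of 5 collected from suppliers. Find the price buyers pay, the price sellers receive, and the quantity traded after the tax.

P_b = 31.5, P_s = 26.5, Q = 663.5

Rewriting in direct form: Qs = 531 + 5P.
With a tax of 5 on suppliers, they supply based on the net price P_s = P_b - 5, so Qs = 506 + 5P_b.
Market clearing requires 821 - 5P_b = 506 + 5P_b; hence 315 = 10P_b and P_b = 31.5.
So P_s = 26.5 and the quantity traded is Q = 821 - 5(31.5) = 663.5.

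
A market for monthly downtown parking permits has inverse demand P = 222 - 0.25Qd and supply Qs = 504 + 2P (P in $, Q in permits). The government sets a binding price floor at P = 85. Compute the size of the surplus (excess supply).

Inverting to quantity form: Qd = 888 - 4P.
With P fixed at 85, quantity demanded is 548 and quantity supplied is 674.
Surplus = Qs - Qd = 674 - 548 = 126.

Surplus = 126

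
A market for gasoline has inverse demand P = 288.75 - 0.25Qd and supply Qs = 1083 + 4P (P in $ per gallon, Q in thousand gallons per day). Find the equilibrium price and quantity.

P* = 9, Q* = 1119

Solving each curve for Q: Qd = 1155 - 4P.
Set Qd = Qs: 1155 - 4P = 1083 + 4P, so 72 = 8P and P* = 9.
Substitute back: Q* = 1155 - 4(9) = 1119.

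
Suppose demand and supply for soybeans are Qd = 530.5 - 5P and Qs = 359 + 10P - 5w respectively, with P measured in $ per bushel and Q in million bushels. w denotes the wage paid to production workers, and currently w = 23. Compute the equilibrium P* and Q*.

With w = 23, supply is Qs = 244 + 10P.
Equating demand and supply, 530.5 - 5P = 244 + 10P gives 15P = 286.5, so P* = 19.1.
Substitute back: Q* = 530.5 - 5(19.1) = 435.

P* = 19.1, Q* = 435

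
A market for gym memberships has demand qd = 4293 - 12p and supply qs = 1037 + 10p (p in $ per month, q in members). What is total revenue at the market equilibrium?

Total revenue = 372516

The market clears where 4293 - 12p = 1037 + 10p. Rearranging, 22p = 3256, hence p* = 148.
Plugging p* into demand: q* = 4293 - 12(148) = 2517.
Total revenue = p* × q* = 148 × 2517 = 372516.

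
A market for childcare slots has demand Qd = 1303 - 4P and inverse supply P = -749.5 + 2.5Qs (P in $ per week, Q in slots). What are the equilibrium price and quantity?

P* = 228, Q* = 391

Rewriting in direct form: Qs = 299.8 + 0.4P.
Set Qd = Qs: 1303 - 4P = 299.8 + 0.4P, so 1003.2 = 4.4P and P* = 228.
Substitute back: Q* = 1303 - 4(228) = 391.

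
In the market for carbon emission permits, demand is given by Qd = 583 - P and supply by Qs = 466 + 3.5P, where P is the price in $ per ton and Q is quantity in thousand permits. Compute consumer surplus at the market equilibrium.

Consumer surplus = 155124.5

Set Qd = Qs: 583 - P = 466 + 3.5P, so 117 = 4.5P and P* = 26.
Substitute back: Q* = 583 - 26 = 557.
Demand choke price (Qd = 0): P = 583. Consumer surplus = ½ × (583 - 26) × 557 = 155124.5.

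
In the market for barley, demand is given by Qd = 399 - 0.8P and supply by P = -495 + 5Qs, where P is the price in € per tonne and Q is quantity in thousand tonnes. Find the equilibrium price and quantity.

P* = 300, Q* = 159

Inverting to quantity form: Qs = 99 + 0.2P.
Equating demand and supply, 399 - 0.8P = 99 + 0.2P gives P = 300, so P* = 300.
Then Q* = 399 - 0.8(300) = 159.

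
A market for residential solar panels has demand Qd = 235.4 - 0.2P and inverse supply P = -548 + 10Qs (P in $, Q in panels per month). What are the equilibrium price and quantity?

Rewriting in direct form: Qs = 54.8 + 0.1P.
Set Qd = Qs: 235.4 - 0.2P = 54.8 + 0.1P, so 180.6 = 0.3P and P* = 602.
Substitute back: Q* = 235.4 - 0.2(602) = 115.

P* = 602, Q* = 115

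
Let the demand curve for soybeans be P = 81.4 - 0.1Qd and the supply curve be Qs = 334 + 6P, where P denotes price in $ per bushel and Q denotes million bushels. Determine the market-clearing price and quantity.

In direct form, Qd = 814 - 10P.
Equating demand and supply, 814 - 10P = 334 + 6P gives 16P = 480, so P* = 30.
Substitute back: Q* = 814 - 10(30) = 514.

P* = 30, Q* = 514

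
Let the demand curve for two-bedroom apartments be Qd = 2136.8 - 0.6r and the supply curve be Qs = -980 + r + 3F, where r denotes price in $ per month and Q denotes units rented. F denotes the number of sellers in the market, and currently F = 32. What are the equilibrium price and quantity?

With F = 32, supply is Qs = -884 + r.
Equating demand and supply, 2136.8 - 0.6r = -884 + r gives 1.6r = 3020.8, so r* = 1888.
Then Q* = 2136.8 - 0.6(1888) = 1004.

r* = 1888, Q* = 1004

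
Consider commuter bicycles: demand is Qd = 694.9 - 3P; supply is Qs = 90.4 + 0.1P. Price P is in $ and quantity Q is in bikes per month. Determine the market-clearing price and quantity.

P* = 195, Q* = 109.9

Set Qd = Qs: 694.9 - 3P = 90.4 + 0.1P, so 604.5 = 3.1P and P* = 195.
Substitute back: Q* = 694.9 - 3(195) = 109.9.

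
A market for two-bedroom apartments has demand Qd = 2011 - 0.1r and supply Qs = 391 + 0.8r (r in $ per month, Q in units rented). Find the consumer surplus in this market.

Consumer surplus = 16762805

Set Qd = Qs: 2011 - 0.1r = 391 + 0.8r, so 1620 = 0.9r and r* = 1800.
Plugging r* into demand: Q* = 2011 - 0.1(1800) = 1831.
Demand choke price (Qd = 0): r = 2011/0.1 = 20110. Consumer surplus = ½ × (20110 - 1800) × 1831 = 16762805.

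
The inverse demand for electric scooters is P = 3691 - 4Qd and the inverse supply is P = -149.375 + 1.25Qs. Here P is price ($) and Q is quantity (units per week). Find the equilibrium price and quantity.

P* = 765, Q* = 731.5

Solving each curve for Q: Qd = 922.75 - 0.25P and Qs = 119.5 + 0.8P.
Equating demand and supply, 922.75 - 0.25P = 119.5 + 0.8P gives 1.05P = 803.25, so P* = 765.
Then Q* = 922.75 - 0.25(765) = 731.5.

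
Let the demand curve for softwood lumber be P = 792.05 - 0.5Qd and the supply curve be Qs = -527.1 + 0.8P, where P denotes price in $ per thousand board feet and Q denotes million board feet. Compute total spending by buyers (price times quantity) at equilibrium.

Total spending by buyers = 57379.4

Rewriting in direct form: Qd = 1584.1 - 2P.
At equilibrium Qd = Qs, so 1584.1 - 2P = -527.1 + 0.8P; collecting terms, 2111.2 = 2.8P and P* = 754.
Plugging P* into demand: Q* = 1584.1 - 2(754) = 76.1.
Total spending by buyers = P* × Q* = 754 × 76.1 = 57379.4.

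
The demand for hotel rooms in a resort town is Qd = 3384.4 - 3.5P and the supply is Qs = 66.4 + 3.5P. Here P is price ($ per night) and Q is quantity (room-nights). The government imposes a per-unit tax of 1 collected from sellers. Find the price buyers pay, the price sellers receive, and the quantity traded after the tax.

The tax drives a wedge P_b - P_s = 1. Substituting P_s = P_b - 1 into supply: Qs = 62.9 + 3.5P_b.
Set Qd = Qs: 3384.4 - 3.5P_b = 62.9 + 3.5P_b, so 3321.5 = 7P_b and P_b = 474.5.
Then P_s = 474.5 - 1 = 473.5 and Q = 3384.4 - 3.5(474.5) = 1723.65.

P_b = 474.5, P_s = 473.5, Q = 1723.65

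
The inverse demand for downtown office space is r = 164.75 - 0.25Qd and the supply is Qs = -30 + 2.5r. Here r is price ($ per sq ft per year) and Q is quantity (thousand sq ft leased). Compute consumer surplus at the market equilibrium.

Solving each curve for Q: Qd = 659 - 4r.
Equating demand and supply, 659 - 4r = -30 + 2.5r gives 6.5r = 689, so r* = 106.
Then Q* = 659 - 4(106) = 235.
Demand choke price (Qd = 0): r = 659/4 = 164.75. Consumer surplus = ½ × (164.75 - 106) × 235 = 6903.125.

Consumer surplus = 6903.125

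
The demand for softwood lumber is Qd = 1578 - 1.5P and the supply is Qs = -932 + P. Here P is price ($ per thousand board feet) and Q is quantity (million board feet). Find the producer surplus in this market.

Producer surplus = 2592

At equilibrium Qd = Qs, so 1578 - 1.5P = -932 + P; collecting terms, 2510 = 2.5P and P* = 1004.
From the demand curve, Q* = 1578 - 1.5(1004) = 72.
Supply choke price (Qs = 0): P = 932. Producer surplus = ½ × (1004 - 932) × 72 = 2592.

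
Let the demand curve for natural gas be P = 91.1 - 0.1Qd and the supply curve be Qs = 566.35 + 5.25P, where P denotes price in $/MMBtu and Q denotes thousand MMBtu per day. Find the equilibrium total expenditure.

Total expenditure = 15481

Solving each curve for Q: Qd = 911 - 10P.
Equating demand and supply, 911 - 10P = 566.35 + 5.25P gives 15.25P = 344.65, so P* = 22.6.
Then Q* = 911 - 10(22.6) = 685.
Total expenditure = P* × Q* = 22.6 × 685 = 15481.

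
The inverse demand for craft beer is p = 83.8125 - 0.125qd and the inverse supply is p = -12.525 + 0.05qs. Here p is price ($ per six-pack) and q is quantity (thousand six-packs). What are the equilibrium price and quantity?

In direct form, qd = 670.5 - 8p and qs = 250.5 + 20p.
The market clears where 670.5 - 8p = 250.5 + 20p. Rearranging, 28p = 420, hence p* = 15.
Plugging p* into demand: q* = 670.5 - 8(15) = 550.5.

p* = 15, q* = 550.5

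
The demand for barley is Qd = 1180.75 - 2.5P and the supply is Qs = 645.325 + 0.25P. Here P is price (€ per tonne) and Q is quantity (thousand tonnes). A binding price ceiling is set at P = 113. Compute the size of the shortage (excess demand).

With P fixed at 113, quantity demanded is 898.25 and quantity supplied is 673.575.
Shortage = Qd - Qs = 898.25 - 673.575 = 224.675.

Shortage = 224.675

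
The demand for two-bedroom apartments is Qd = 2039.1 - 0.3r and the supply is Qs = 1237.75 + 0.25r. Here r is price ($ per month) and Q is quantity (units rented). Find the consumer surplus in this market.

Set Qd = Qs: 2039.1 - 0.3r = 1237.75 + 0.25r, so 801.35 = 0.55r and r* = 1457.
Substitute back: Q* = 2039.1 - 0.3(1457) = 1602.
Demand choke price (Qd = 0): r = 2039.1/0.3 = 6797. Consumer surplus = ½ × (6797 - 1457) × 1602 = 4277340.

Consumer surplus = 4277340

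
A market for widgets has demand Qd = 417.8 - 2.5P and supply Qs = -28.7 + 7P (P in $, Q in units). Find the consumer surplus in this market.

Consumer surplus = 18036.018

Set Qd = Qs: 417.8 - 2.5P = -28.7 + 7P, so 446.5 = 9.5P and P* = 47.
Substitute back: Q* = 417.8 - 2.5(47) = 300.3.
Demand choke price (Qd = 0): P = 417.8/2.5 = 167.12. Consumer surplus = ½ × (167.12 - 47) × 300.3 = 18036.018.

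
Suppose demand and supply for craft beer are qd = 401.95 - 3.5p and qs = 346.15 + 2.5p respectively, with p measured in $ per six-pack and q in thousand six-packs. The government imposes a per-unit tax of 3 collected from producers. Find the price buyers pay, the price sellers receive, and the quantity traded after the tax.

p_b = 10.55, p_s = 7.55, q = 365.025

The tax drives a wedge p_b - p_s = 3. Substituting p_s = p_b - 3 into supply: qs = 338.65 + 2.5p_b.
Set qd = qs: 401.95 - 3.5p_b = 338.65 + 2.5p_b, so 63.3 = 6p_b and p_b = 10.55.
Then p_s = 10.55 - 3 = 7.55 and q = 401.95 - 3.5(10.55) = 365.025.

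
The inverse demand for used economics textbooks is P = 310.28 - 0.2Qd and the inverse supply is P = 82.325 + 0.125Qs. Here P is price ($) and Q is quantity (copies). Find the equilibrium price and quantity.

Rewriting in direct form: Qd = 1551.4 - 5P and Qs = -658.6 + 8P.
The market clears where 1551.4 - 5P = -658.6 + 8P. Rearranging, 13P = 2210, hence P* = 170.
Plugging P* into demand: Q* = 1551.4 - 5(170) = 701.4.

P* = 170, Q* = 701.4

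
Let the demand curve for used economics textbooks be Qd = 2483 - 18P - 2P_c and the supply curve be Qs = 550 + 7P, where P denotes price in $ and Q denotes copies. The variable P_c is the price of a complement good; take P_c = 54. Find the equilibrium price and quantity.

With P_c = 54, demand is Qd = 2375 - 18P.
The market clears where 2375 - 18P = 550 + 7P. Rearranging, 25P = 1825, hence P* = 73.
Substitute back: Q* = 2375 - 18(73) = 1061.

P* = 73, Q* = 1061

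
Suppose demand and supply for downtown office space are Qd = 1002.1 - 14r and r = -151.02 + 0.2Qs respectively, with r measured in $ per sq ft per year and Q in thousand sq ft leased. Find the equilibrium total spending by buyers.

Total spending by buyers = 10661.3

Rewriting in direct form: Qs = 755.1 + 5r.
Set Qd = Qs: 1002.1 - 14r = 755.1 + 5r, so 247 = 19r and r* = 13.
Substitute back: Q* = 1002.1 - 14(13) = 820.1.
Total spending by buyers = r* × Q* = 13 × 820.1 = 10661.3.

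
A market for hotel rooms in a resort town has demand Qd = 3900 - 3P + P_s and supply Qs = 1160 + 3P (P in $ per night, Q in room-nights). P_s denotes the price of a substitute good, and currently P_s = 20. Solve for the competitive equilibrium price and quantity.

P* = 460, Q* = 2540

With P_s = 20, demand is Qd = 3920 - 3P.
Set Qd = Qs: 3920 - 3P = 1160 + 3P, so 2760 = 6P and P* = 460.
Substitute back: Q* = 3920 - 3(460) = 2540.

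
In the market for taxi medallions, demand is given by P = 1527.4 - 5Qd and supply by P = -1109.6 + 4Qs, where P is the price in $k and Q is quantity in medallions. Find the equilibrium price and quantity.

P* = 62.4, Q* = 293

In direct form, Qd = 305.48 - 0.2P and Qs = 277.4 + 0.25P.
Set Qd = Qs: 305.48 - 0.2P = 277.4 + 0.25P, so 28.08 = 0.45P and P* = 62.4.
Substitute back: Q* = 305.48 - 0.2(62.4) = 293.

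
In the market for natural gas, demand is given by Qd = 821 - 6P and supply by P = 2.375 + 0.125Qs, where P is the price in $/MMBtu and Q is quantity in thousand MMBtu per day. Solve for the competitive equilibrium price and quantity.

In direct form, Qs = -19 + 8P.
The market clears where 821 - 6P = -19 + 8P. Rearranging, 14P = 840, hence P* = 60.
Then Q* = 821 - 6(60) = 461.

P* = 60, Q* = 461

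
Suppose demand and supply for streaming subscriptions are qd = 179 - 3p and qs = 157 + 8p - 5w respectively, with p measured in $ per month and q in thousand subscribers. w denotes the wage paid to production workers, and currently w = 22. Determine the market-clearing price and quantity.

With w = 22, supply is qs = 47 + 8p.
At equilibrium qd = qs, so 179 - 3p = 47 + 8p; collecting terms, 132 = 11p and p* = 12.
Then q* = 179 - 3(12) = 143.

p* = 12, q* = 143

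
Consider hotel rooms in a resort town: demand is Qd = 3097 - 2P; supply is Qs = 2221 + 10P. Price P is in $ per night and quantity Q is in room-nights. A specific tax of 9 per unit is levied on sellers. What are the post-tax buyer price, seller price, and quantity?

The tax drives a wedge P_b - P_s = 9. Substituting P_s = P_b - 9 into supply: Qs = 2131 + 10P_b.
Market clearing requires 3097 - 2P_b = 2131 + 10P_b; hence 966 = 12P_b and P_b = 80.5.
So P_s = 71.5 and the quantity traded is Q = 3097 - 2(80.5) = 2936.

P_b = 80.5, P_s = 71.5, Q = 2936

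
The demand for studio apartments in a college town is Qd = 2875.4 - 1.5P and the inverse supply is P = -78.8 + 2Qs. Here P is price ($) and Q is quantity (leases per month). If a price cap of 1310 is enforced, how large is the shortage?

In direct form, Qs = 39.4 + 0.5P.
Evaluating both curves at the ceiling price 1310 gives Qd = 910.4, Qs = 694.4.
Shortage = Qd - Qs = 910.4 - 694.4 = 216.

Shortage = 216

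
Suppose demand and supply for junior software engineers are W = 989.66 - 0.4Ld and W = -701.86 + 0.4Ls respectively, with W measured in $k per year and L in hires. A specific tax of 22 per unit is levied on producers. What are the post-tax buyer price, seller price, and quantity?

W_b = 154.9, W_s = 132.9, L = 2086.9

In direct form, Ld = 2474.15 - 2.5W and Ls = 1754.65 + 2.5W.
The tax drives a wedge W_b - W_s = 22. Substituting W_s = W_b - 22 into supply: Ls = 1699.65 + 2.5W_b.
Set Ld = Ls: 2474.15 - 2.5W_b = 1699.65 + 2.5W_b, so 774.5 = 5W_b and W_b = 154.9.
So W_s = 132.9 and the quantity traded is L = 2474.15 - 2.5(154.9) = 2086.9.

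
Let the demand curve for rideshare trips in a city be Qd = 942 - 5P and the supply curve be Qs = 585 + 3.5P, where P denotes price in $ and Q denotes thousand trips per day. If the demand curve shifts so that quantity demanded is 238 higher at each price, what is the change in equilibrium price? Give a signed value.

ΔP = 28

The market clears where 942 - 5P = 585 + 3.5P. Rearranging, 8.5P = 357, hence P* = 42.
From the demand curve, Q* = 942 - 5(42) = 732.
After the shift, demand is Qd = 1180 - 5P.
New equilibrium: 595 = 8.5P, so P = 70 and Q = 830.
ΔP = 70 - 42 = 28.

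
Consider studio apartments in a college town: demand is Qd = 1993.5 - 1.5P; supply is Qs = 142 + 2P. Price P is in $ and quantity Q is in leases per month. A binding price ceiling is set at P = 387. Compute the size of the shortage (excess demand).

With P fixed at 387, quantity demanded is 1413 and quantity supplied is 916.
Shortage = Qd - Qs = 1413 - 916 = 497.

Shortage = 497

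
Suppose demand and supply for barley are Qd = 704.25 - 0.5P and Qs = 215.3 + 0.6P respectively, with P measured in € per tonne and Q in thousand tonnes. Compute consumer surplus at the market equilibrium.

Consumer surplus = 232324

Set Qd = Qs: 704.25 - 0.5P = 215.3 + 0.6P, so 488.95 = 1.1P and P* = 444.5.
From the demand curve, Q* = 704.25 - 0.5(444.5) = 482.
Demand choke price (Qd = 0): P = 704.25/0.5 = 1408.5. Consumer surplus = ½ × (1408.5 - 444.5) × 482 = 232324.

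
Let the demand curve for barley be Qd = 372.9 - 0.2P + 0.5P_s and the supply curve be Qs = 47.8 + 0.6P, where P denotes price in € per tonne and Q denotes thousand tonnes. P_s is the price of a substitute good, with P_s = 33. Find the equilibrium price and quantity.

P* = 427, Q* = 304

With P_s = 33, demand is Qd = 389.4 - 0.2P.
Equating demand and supply, 389.4 - 0.2P = 47.8 + 0.6P gives 0.8P = 341.6, so P* = 427.
Plugging P* into demand: Q* = 389.4 - 0.2(427) = 304.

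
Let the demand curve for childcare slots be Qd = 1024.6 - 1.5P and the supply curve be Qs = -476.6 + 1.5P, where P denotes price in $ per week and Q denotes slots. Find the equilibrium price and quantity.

P* = 500.4, Q* = 274

The market clears where 1024.6 - 1.5P = -476.6 + 1.5P. Rearranging, 3P = 1501.2, hence P* = 500.4.
Then Q* = 1024.6 - 1.5(500.4) = 274.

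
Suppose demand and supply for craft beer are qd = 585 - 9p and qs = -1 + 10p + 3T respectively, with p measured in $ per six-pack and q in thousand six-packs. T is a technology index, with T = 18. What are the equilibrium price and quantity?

p* = 28, q* = 333

With T = 18, supply is qs = 53 + 10p.
The market clears where 585 - 9p = 53 + 10p. Rearranging, 19p = 532, hence p* = 28.
Substitute back: q* = 585 - 9(28) = 333.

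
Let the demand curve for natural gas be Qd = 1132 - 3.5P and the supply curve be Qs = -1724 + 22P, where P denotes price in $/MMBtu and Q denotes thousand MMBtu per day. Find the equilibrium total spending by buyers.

Total spending by buyers = 82880

Equating demand and supply, 1132 - 3.5P = -1724 + 22P gives 25.5P = 2856, so P* = 112.
Substitute back: Q* = 1132 - 3.5(112) = 740.
Total spending by buyers = P* × Q* = 112 × 740 = 82880.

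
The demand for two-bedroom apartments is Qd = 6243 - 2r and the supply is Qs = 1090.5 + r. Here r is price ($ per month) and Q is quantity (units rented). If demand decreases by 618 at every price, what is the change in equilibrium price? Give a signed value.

Δr = -206

Equating demand and supply, 6243 - 2r = 1090.5 + r gives 3r = 5152.5, so r* = 1717.5.
Then Q* = 6243 - 2(1717.5) = 2808.
After the shift, demand is Qd = 5625 - 2r.
New equilibrium: 4534.5 = 3r, so r = 1511.5 and Q = 2602.
Δr = 1511.5 - 1717.5 = -206.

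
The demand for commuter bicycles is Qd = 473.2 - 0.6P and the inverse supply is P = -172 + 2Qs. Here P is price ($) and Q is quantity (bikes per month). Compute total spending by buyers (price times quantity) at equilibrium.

Inverting to quantity form: Qs = 86 + 0.5P.
Equating demand and supply, 473.2 - 0.6P = 86 + 0.5P gives 1.1P = 387.2, so P* = 352.
Substitute back: Q* = 473.2 - 0.6(352) = 262.
Total spending by buyers = P* × Q* = 352 × 262 = 92224.

Total spending by buyers = 92224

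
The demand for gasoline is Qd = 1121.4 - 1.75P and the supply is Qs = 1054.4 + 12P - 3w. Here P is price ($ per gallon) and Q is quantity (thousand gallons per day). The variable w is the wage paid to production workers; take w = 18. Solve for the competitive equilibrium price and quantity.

P* = 8.8, Q* = 1106

With w = 18, supply is Qs = 1000.4 + 12P.
Equating demand and supply, 1121.4 - 1.75P = 1000.4 + 12P gives 13.75P = 121, so P* = 8.8.
From the demand curve, Q* = 1121.4 - 1.75(8.8) = 1106.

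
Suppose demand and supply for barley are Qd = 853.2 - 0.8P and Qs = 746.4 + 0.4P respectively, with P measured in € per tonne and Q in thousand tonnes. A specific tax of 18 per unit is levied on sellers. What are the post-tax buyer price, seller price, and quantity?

Sellers keep P_s = P_b - 18 per unit, so supply in terms of the buyer price is Qs = 739.2 + 0.4P_b.
Equate demand and the shifted supply: 853.2 - 0.8P_b = 739.2 + 0.4P_b, giving 1.2P_b = 114, so P_b = 95.
So P_s = 77 and the quantity traded is Q = 853.2 - 0.8(95) = 777.2.

P_b = 95, P_s = 77, Q = 777.2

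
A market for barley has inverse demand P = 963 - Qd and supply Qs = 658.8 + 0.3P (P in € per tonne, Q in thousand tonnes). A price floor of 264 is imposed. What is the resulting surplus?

Surplus = 39

Rewriting in direct form: Qd = 963 - P.
Evaluating both curves at the floor price 264 gives Qd = 699, Qs = 738.
Surplus = Qs - Qd = 738 - 699 = 39.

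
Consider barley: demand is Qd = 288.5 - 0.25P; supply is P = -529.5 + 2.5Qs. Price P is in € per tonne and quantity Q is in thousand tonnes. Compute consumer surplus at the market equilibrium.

Consumer surplus = 134162

Solving each curve for Q: Qs = 211.8 + 0.4P.
Equating demand and supply, 288.5 - 0.25P = 211.8 + 0.4P gives 0.65P = 76.7, so P* = 118.
Substitute back: Q* = 288.5 - 0.25(118) = 259.
Demand choke price (Qd = 0): P = 288.5/0.25 = 1154. Consumer surplus = ½ × (1154 - 118) × 259 = 134162.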